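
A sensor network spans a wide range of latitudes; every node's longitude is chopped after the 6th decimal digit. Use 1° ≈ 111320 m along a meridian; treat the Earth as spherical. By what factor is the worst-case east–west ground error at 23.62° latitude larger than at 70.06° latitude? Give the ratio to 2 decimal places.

2.69

Truncating at 6 decimal places can drop up to a full unit in the last place, so the longitude may be off by as much as 1e-06°.
At 23.62°: 1e-06° × 111320 × cos 23.62° = 1e-06 × 111320 × 0.9162 ≈ 0.10199 m.
At 70.06°: 1e-06° × 111320 × cos 70.06° = 1e-06 × 111320 × 0.3410 ≈ 0.037964 m.
The ratio reduces to cos 23.62° / cos 70.06° = 0.9162/0.3410 ≈ 2.6866.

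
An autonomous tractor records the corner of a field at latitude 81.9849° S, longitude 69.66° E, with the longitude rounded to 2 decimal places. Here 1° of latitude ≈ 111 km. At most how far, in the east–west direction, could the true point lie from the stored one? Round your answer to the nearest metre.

Rounding to 2 decimal places leaves the longitude within ±0.005° of the true value.
Parallels shrink by cos φ, so at 81.9849° a degree of longitude is 111000 × 0.1394 ≈ 15477.2 m.
So at most 0.005° × 15477.2 ≈ 77.3859 m east–west.

77 metres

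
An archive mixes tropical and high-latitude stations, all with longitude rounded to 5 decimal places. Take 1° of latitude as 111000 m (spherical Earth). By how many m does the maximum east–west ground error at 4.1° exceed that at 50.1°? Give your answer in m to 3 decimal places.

0.198 m

Rounding to 5 decimal places leaves the longitude within ±5e-06° of the true value.
At 4.1°: 5e-06° × 111000 × cos 4.1° = 5e-06 × 111000 × 0.9974 ≈ 0.55358 m.
At 50.1°: 5e-06° × 111000 × cos 50.1° = 5e-06 × 111000 × 0.6414 ≈ 0.356 m.
Difference: 0.55358 − 0.356 = 0.19758 m.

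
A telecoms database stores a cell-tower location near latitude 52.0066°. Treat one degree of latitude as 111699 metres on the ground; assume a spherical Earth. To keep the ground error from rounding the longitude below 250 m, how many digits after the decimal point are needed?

3 decimal places

At 52.0066° one degree of longitude covers 111699 × cos 52.0066° ≈ 111699 × 0.6156 ≈ 68758.6 m.
With N decimal places the half-ulp bound is 0.5·10⁻ᴺ°, or 0.5·10⁻ᴺ × 68758.6 m on the ground.
Setting 34379.3 × 10⁻ᴺ ≤ 250 gives 10ᴺ ≥ 137.5, i.e. N ≥ 2.14.
N = 2 would give 344 m (too coarse); N = 3 gives 34.4 m ≤ 250 m.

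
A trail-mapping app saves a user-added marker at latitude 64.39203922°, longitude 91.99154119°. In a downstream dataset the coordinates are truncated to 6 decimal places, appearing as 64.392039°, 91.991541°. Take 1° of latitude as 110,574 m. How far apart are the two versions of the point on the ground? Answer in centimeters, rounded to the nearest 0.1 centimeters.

Δlat = 64.39203922 − 64.392039 = +0.00000022°; Δlon = 91.99154119 − 91.991541 = +0.00000019°.
North–south shift: 0.00000022 × 110574 = 0.0243263 m.
E–W at 64.392°: 0.00000019° × 110574 × cos 64.392° = 0.00000019 × 110574 × 0.4322 ≈ 0.00908035 m.
Combined displacement = (0.0243263² + 0.00908035²)^½ ≈ 0.0259658 m.
That is 0.0259658 m = 2.5966 cm.

2.6 centimeters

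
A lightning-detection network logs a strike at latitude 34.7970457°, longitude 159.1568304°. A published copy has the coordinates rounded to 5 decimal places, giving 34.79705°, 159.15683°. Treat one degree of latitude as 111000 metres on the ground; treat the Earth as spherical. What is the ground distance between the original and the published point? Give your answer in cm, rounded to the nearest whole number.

Δlat = 34.7970457 − 34.79705 = -0.0000043°; Δlon = 159.1568304 − 159.15683 = +0.0000004°.
North–south shift: -0.0000043 × 111000 = -0.4773 m.
East–west at this latitude: 0.0000004° × 111000 × cos 34.797° ≈ 0.0000004 × 91150.8 = 0.0364603 m.
Distance: √(0.4773² + 0.0364603²) ≈ 0.478691 m.
That is 0.478691 m = 47.869 cm.

48 cm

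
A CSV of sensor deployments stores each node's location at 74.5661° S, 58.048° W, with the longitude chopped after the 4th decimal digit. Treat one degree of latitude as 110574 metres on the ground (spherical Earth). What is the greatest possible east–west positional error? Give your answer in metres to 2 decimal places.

Truncating at 4 decimal places can drop up to a full unit in the last place, so the longitude may be off by as much as 0.0001°.
At latitude 74.5661° a degree of longitude spans 110574 m × cos 74.5661° = 110574 × 0.2661 ≈ 29426.7 m.
East–west error: 0.0001° × 29426.7 m/° ≈ 2.94267 m.

2.94 metres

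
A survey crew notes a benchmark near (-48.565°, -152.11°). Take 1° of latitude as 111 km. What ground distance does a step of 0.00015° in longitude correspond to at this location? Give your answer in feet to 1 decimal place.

36.1 feet

One degree of longitude here spans 111000 × cos 48.565° = 111000 × 0.6618 ≈ 73456.5 m; 0.00015° of that is 11.0185 m.
Converting: 11.0185 m × 3.2808 ft/m ≈ 36.15 ft.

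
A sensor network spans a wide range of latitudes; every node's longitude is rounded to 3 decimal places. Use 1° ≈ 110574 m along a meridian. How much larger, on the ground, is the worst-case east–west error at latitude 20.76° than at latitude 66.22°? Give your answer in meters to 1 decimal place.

Rounding to 3 decimal places leaves the longitude within ±0.0005° of the true value.
Error at 20.76° = 0.0005° × 110574 × cos 20.76° ≈ 55.287 × 0.9351 = 51.697 m.
At 66.22°: 0.0005° × 110574 × cos 66.22° = 0.0005 × 110574 × 0.4032 ≈ 22.293 m.
Difference: 51.697 − 22.293 = 29.404 m.

29.4 meters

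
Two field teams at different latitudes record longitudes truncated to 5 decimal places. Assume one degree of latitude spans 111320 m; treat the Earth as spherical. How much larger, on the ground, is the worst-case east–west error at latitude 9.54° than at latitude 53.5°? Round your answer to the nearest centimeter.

Truncating at 5 decimal places can drop up to a full unit in the last place, so the longitude may be off by as much as 1e-05°.
Error at 9.54° = 1e-05° × 111320 × cos 9.54° ≈ 1.1132 × 0.9862 = 1.0978 m.
At 53.5°: 1e-05° × 111320 × cos 53.5° = 1e-05 × 111320 × 0.5948 ≈ 0.66216 m.
Difference: 1.0978 − 0.66216 = 0.43565 m.
That is 0.435648 m = 43.565 cm.

44 centimeters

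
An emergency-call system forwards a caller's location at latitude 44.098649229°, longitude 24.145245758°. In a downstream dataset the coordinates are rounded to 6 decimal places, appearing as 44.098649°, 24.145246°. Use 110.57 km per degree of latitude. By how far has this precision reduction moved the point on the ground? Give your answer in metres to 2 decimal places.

0.03 metres

Δlat = 44.098649229 − 44.098649 = +0.000000229°; Δlon = 24.145245758 − 24.145246 = -0.000000242°.
North–south shift: 0.000000229 × 110570 = 0.0253205 m.
E–W at 44.0986°: -0.000000242° × 110570 × cos 44.0986° = -0.000000242 × 110570 × 0.7181 ≈ -0.019216 m.
Combined displacement = (0.0253205² + 0.019216²)^½ ≈ 0.0317865 m.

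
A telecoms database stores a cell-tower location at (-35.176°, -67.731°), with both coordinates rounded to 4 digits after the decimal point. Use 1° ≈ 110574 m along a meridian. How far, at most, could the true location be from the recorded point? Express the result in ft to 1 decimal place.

Rounding to 4 decimal places leaves each coordinate within ±5e-05° of the true value.
North–south component: 5e-05° × 110574 = 5.5287 m.
E–W at 35.176°: 5e-05° × 110574 × cos 35.176° = 5e-05 × 110574 × 0.8174 ≈ 4.51908 m.
Worst case both components are at the extreme and orthogonal: √(5.5287² + 4.51908²) ≈ 7.14063 m.
In feet: 7.14063 m ÷ 0.3048 ≈ 23.427 ft.

23.4 ft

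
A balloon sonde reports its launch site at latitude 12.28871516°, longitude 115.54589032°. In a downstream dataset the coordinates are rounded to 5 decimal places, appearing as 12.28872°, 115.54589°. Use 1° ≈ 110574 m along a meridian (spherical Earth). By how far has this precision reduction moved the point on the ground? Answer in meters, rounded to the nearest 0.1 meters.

0.5 meters

Δlat = 12.28871516 − 12.28872 = -0.00000484°; Δlon = 115.54589032 − 115.54589 = +0.00000032°.
N–S: -0.00000484° × 110574 m/° = -0.535178 m.
East–west at this latitude: 0.00000032° × 110574 × cos 12.2887° ≈ 0.00000032 × 108040 = 0.034573 m.
Hypotenuse of the two orthogonal shifts: √(0.535178² + 0.034573²) = 0.536294 m.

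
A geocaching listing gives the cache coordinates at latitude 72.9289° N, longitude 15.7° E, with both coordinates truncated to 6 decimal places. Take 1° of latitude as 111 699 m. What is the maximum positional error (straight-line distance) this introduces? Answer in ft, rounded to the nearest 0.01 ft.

0.38 ft

Truncating at 6 decimal places can drop up to a full unit in the last place, so each coordinate may be off by as much as 1e-06°.
Latitude error → 1e-06 × 111699 = 0.111699 m along the meridian.
E–W at 72.9289°: 1e-06° × 111699 × cos 72.9289° = 1e-06 × 111699 × 0.2936 ≈ 0.0327902 m.
Worst case both components are at the extreme and orthogonal: √(0.111699² + 0.0327902²) ≈ 0.116412 m.
Converting: 0.116412 m × 3.2808 ft/m ≈ 0.38193 ft.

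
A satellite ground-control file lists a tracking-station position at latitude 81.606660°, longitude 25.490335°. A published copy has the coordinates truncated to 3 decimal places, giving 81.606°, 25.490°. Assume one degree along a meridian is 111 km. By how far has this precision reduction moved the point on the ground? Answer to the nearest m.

73 m

Δlat = 81.606660 − 81.606 = +0.000660°; Δlon = 25.490335 − 25.490 = +0.000335°.
North–south shift: 0.000660 × 111000 = 73.26 m.
East–west at this latitude: 0.000335° × 111000 × cos 81.606° ≈ 0.000335 × 16203.7 = 5.42825 m.
Hypotenuse of the two orthogonal shifts: √(73.26² + 5.42825²) = 73.4608 m.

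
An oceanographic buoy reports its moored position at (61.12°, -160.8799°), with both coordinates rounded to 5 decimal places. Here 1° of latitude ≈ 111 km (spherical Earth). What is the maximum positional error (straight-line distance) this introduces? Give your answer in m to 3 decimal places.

Rounding to 5 decimal places leaves each coordinate within ±5e-06° of the true value.
North–south component: 5e-06° × 111000 = 0.555 m.
East–west component at 61.12°: 5e-06° × 111000 × cos 61.12° ≈ 5e-06 × 53610.4 ≈ 0.268052 m.
Worst case both components are at the extreme and orthogonal: √(0.555² + 0.268052²) ≈ 0.616342 m.

0.616 m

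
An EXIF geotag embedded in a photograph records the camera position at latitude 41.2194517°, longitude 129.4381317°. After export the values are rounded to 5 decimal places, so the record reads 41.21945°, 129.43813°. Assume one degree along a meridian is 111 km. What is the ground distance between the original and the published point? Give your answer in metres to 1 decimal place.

0.2 metres

Δlat = 41.2194517 − 41.21945 = +0.0000017°; Δlon = 129.4381317 − 129.43813 = +0.0000017°.
N–S: 0.0000017° × 111000 m/° = 0.1887 m.
East–west at this latitude: 0.0000017° × 111000 × cos 41.2195° ≈ 0.0000017 × 83493.2 = 0.141938 m.
Combined displacement = (0.1887² + 0.141938²)^½ ≈ 0.236123 m.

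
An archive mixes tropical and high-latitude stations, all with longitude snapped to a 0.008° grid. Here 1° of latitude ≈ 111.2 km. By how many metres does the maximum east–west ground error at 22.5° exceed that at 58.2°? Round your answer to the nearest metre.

With a 0.008° grid the true value lies within half a step, ±0.008°/2 = ±0.004°, of the stored one.
Error at 22.5° = 0.004° × 111200 × cos 22.5° ≈ 444.8 × 0.9239 = 410.94 m.
Error at 58.2° = 0.004° × 111200 × cos 58.2° ≈ 444.8 × 0.5270 = 234.39 m.
Difference: 410.94 − 234.39 = 176.55 m.

177 metres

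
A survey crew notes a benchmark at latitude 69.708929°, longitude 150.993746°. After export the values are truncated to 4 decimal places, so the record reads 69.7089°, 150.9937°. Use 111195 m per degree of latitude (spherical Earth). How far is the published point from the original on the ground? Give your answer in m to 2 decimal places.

The latitude changed by +0.000029° and the longitude by +0.000046°.
North–south shift: 0.000029 × 111195 = 3.22465 m.
E–W at 69.7089°: 0.000046° × 111195 × cos 69.7089° = 0.000046 × 111195 × 0.3468 ≈ 1.77382 m.
Distance: √(3.22465² + 1.77382²) ≈ 3.68033 m.

3.68 m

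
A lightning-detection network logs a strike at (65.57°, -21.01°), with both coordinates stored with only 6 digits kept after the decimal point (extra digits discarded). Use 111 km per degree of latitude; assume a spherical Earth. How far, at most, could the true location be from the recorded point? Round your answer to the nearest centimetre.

Truncating at 6 decimal places can drop up to a full unit in the last place, so each coordinate may be off by as much as 1e-06°.
N–S: 1e-06° × 111000 m/° = 0.111 m.
East–west component at 65.57°: 1e-06° × 111000 × cos 65.57° ≈ 1e-06 × 45907.5 ≈ 0.0459075 m.
Worst case both components are at the extreme and orthogonal: √(0.111² + 0.0459075²) ≈ 0.120119 m.
That is 0.120119 m = 12.012 cm.

12 centimetres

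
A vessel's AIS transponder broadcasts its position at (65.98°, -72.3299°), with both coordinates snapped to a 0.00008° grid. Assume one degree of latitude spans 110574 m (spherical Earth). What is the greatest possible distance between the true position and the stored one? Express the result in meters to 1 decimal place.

4.8 meters

With a 0.00008° grid the true value lies within half a step, ±0.00008°/2 = ±4e-05°, of the stored one.
North–south component: 4e-05° × 110574 = 4.42296 m.
East–west component at 65.98°: 4e-05° × 110574 × cos 65.98° ≈ 4e-05 × 45009.8 ≈ 1.80039 m.
Combining orthogonally: (4.42296² + 1.80039²)^½ ≈ 4.77535 m.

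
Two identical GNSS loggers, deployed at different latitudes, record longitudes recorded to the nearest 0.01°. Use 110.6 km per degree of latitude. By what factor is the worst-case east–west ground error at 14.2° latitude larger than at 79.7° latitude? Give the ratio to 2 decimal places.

5.42

Rounding to 2 decimal places leaves the longitude within ±0.005° of the true value.
Error at 14.2° = 0.005° × 110600 × cos 14.2° ≈ 553 × 0.9694 = 536.1 m.
Error at 79.7° = 0.005° × 110600 × cos 79.7° ≈ 553 × 0.1788 = 98.878 m.
Ratio: 536.1 / 98.878 = cos 14.2° / cos 79.7° ≈ 5.4219.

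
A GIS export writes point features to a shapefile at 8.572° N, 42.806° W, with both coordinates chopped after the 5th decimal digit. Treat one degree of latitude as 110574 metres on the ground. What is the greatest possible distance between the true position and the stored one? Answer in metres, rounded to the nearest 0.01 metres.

1.56 metres

Truncating at 5 decimal places can drop up to a full unit in the last place, so each coordinate may be off by as much as 1e-05°.
N–S: 1e-05° × 110574 m/° = 1.10574 m.
E–W at 8.572°: 1e-05° × 110574 × cos 8.572° = 1e-05 × 110574 × 0.9888 ≈ 1.09339 m.
Worst case both components are at the extreme and orthogonal: √(1.10574² + 1.09339²) ≈ 1.55504 m.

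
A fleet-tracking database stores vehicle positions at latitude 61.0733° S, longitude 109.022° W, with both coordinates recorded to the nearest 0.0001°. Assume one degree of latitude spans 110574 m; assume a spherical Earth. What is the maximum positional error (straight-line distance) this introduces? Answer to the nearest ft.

Rounding to 4 decimal places leaves each coordinate within ±5e-05° of the true value.
North–south component: 5e-05° × 110574 = 5.5287 m.
E–W at 61.0733°: 5e-05° × 110574 × cos 61.0733° = 5e-05 × 110574 × 0.4837 ≈ 2.67418 m.
The two errors are perpendicular, so the maximum displacement is √(5.5287² + 2.67418²) ≈ 6.14148 m.
Converting: 6.14148 m × 3.2808 ft/m ≈ 20.149 ft.

20 ft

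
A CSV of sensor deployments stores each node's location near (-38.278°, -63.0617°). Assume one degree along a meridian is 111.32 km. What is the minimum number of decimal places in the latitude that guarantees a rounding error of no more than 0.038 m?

7 decimal places

One degree of latitude covers 111320 m.
N decimal places → at most half a unit in the last place, 0.5 × 10⁻ᴺ° = 111320/2 × 10⁻ᴺ m.
Setting 55660 × 10⁻ᴺ ≤ 0.038 gives 10ᴺ ≥ 1.465e+06, i.e. N ≥ 6.17.
N = 6 would give 0.0557 m (too coarse); N = 7 gives 0.00557 m ≤ 0.038 m.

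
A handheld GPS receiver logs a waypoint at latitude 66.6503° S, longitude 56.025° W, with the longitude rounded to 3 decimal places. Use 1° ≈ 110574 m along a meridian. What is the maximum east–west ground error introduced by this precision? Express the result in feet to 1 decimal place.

71.9 feet

Rounding to 3 decimal places leaves the longitude within ±0.0005° of the true value.
One degree of longitude at 66.6503° is 110574 × cos 66.6503° ≈ 110574 × 0.3963 = 43825.1 m.
Maximum E–W displacement: 0.0005 × 43825.1 = 21.9126 m.
In feet: 21.9126 m ÷ 0.3048 ≈ 71.892 ft.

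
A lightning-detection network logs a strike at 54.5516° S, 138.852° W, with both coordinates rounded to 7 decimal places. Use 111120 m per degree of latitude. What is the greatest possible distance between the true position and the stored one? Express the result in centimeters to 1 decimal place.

Rounding to 7 decimal places leaves each coordinate within ±5e-08° of the true value.
N–S: 5e-08° × 111120 m/° = 0.005556 m.
East–west component at 54.5516°: 5e-08° × 111120 × cos 54.5516° ≈ 5e-08 × 64446.2 ≈ 0.00322231 m.
Worst case both components are at the extreme and orthogonal: √(0.005556² + 0.00322231²) ≈ 0.0064228 m.
That is 0.0064228 m = 0.64228 cm.

0.6 centimeters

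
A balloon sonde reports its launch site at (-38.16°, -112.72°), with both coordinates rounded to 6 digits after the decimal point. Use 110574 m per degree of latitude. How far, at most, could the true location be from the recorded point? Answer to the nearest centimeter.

Rounding to 6 decimal places leaves each coordinate within ±5e-07° of the true value.
Latitude error → 5e-07 × 110574 = 0.055287 m along the meridian.
East–west component at 38.16°: 5e-07° × 110574 × cos 38.16° ≈ 5e-07 × 86943.1 ≈ 0.0434715 m.
Combining orthogonally: (0.055287² + 0.0434715²)^½ ≈ 0.0703308 m.
That is 0.0703308 m = 7.0331 cm.

7 centimeters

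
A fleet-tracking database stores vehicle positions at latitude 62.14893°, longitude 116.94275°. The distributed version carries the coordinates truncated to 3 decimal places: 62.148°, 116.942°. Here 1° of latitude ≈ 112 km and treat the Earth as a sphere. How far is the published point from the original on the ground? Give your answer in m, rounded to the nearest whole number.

111 m

The latitude changed by +0.00093° and the longitude by +0.00075°.
N–S: 0.00093° × 112000 m/° = 104.16 m.
E–W at 62.148°: 0.00075° × 112000 × cos 62.148° = 0.00075 × 112000 × 0.4672 ≈ 39.2439 m.
Combined displacement = (104.16² + 39.2439²)^½ ≈ 111.308 m.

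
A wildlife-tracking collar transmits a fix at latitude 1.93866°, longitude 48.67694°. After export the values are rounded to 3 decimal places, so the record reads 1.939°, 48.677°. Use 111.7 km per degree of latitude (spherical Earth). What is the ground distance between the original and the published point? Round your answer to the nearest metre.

The latitude changed by -0.00034° and the longitude by -0.00006°.
N–S: -0.00034° × 111700 m/° = -37.978 m.
E–W at 1.939°: -0.00006° × 111700 × cos 1.939° = -0.00006 × 111700 × 0.9994 ≈ -6.69816 m.
Distance: √(37.978² + 6.69816²) ≈ 38.5642 m.

39 metres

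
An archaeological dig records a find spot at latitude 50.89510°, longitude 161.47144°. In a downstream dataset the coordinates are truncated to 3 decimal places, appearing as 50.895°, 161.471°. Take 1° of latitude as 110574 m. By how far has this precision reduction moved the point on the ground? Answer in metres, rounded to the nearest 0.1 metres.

32.6 metres

Δlat = 50.89510 − 50.895 = +0.00010°; Δlon = 161.47144 − 161.471 = +0.00044°.
N–S: 0.00010° × 110574 m/° = 11.0574 m.
East–west at this latitude: 0.00044° × 110574 × cos 50.895° ≈ 0.00044 × 69743.8 = 30.6873 m.
Hypotenuse of the two orthogonal shifts: √(11.0574² + 30.6873²) = 32.6186 m.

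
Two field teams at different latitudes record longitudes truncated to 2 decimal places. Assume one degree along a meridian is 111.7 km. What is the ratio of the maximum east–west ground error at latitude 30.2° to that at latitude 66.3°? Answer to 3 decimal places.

Truncating at 2 decimal places can drop up to a full unit in the last place, so the longitude may be off by as much as 0.01°.
Error at 30.2° = 0.01° × 111700 × cos 30.2° ≈ 1117 × 0.8643 = 965.39 m.
Error at 66.3° = 0.01° × 111700 × cos 66.3° ≈ 1117 × 0.4019 = 448.98 m.
Ratio: 965.39 / 448.98 = cos 30.2° / cos 66.3° ≈ 2.1502.

2.150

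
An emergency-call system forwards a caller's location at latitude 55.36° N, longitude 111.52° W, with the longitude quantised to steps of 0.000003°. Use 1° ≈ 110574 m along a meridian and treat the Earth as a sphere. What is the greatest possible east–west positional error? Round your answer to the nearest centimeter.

With a 0.000003° grid the true value lies within half a step, ±0.000003°/2 = ±1.5e-06°, of the stored one.
One degree of longitude at 55.36° is 110574 × cos 55.36° ≈ 110574 × 0.5684 = 62852.3 m.
So at most 1.5e-06° × 62852.3 ≈ 0.0942784 m east–west.
That is 0.0942784 m = 9.4278 cm.

9 centimeters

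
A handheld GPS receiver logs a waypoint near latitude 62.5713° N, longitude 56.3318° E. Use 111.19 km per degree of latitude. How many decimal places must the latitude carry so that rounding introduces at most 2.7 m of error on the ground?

5 decimal places

One degree of latitude covers 111190 m.
With N decimal places the half-ulp bound is 0.5·10⁻ᴺ°, or 0.5·10⁻ᴺ × 111190 m on the ground.
Setting 55595 × 10⁻ᴺ ≤ 2.7 gives 10ᴺ ≥ 2.059e+04, i.e. N ≥ 4.31.
At 4 places the error can reach 5.56 m, but 5 places keeps it to 0.556 m.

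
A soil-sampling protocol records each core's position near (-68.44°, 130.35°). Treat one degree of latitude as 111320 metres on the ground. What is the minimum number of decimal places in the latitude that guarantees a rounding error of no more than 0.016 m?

7 decimal places

One degree of latitude covers 111320 m.
With N decimal places the half-ulp bound is 0.5·10⁻ᴺ°, or 0.5·10⁻ᴺ × 111320 m on the ground.
Setting 55660 × 10⁻ᴺ ≤ 0.016 gives 10ᴺ ≥ 3.479e+06, i.e. N ≥ 6.54.
N = 6 would give 0.0557 m (too coarse); N = 7 gives 0.00557 m ≤ 0.016 m.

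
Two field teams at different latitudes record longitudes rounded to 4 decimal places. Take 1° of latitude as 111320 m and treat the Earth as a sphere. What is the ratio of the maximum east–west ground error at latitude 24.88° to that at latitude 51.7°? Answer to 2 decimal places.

Rounding to 4 decimal places leaves the longitude within ±5e-05° of the true value.
Error at 24.88° = 5e-05° × 111320 × cos 24.88° ≈ 5.566 × 0.9072 = 5.0494 m.
Error at 51.7° = 5e-05° × 111320 × cos 51.7° ≈ 5.566 × 0.6198 = 3.4497 m.
Ratio: 5.0494 / 3.4497 = cos 24.88° / cos 51.7° ≈ 1.4637.

1.46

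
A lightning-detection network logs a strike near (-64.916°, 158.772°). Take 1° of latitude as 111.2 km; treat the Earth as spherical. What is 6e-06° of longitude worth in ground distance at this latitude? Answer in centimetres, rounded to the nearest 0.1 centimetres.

28.3 centimetres

One degree of longitude here spans 111200 × cos 64.916° = 111200 × 0.4239 ≈ 47142.9 m; 6e-06° of that is 0.282857 m.
That is 0.282857 m = 28.286 cm.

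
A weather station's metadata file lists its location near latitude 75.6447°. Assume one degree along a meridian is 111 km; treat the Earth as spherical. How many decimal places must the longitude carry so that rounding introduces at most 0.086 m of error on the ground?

6 decimal places

At 75.6447° one degree of longitude covers 111000 × cos 75.6447° ≈ 111000 × 0.2479 ≈ 27520.7 m.
With N decimal places the half-ulp bound is 0.5·10⁻ᴺ°, or 0.5·10⁻ᴺ × 27520.7 m on the ground.
Need 0.5 × 27520.7 × 10⁻ᴺ ≤ 0.086 → 10⁻ᴺ ≤ 6.250e-06, so N ≥ 5.20.
So 6 decimal places suffice (0.0138 m); 5 would allow up to 0.138 m.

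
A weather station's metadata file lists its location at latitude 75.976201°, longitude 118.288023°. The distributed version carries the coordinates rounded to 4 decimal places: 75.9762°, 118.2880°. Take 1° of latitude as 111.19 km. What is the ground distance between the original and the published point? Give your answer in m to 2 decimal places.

0.63 m

The latitude changed by +0.000001° and the longitude by +0.000023°.
North–south shift: 0.000001 × 111190 = 0.11119 m.
East–west at this latitude: 0.000023° × 111190 × cos 75.9762° ≈ 0.000023 × 26944.1 = 0.619714 m.
Combined displacement = (0.11119² + 0.619714²)^½ ≈ 0.62961 m.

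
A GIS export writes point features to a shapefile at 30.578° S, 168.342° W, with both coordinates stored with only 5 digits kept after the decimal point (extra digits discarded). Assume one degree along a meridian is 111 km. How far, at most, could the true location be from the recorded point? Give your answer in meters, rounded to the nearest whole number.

1 meters

Truncating at 5 decimal places can drop up to a full unit in the last place, so each coordinate may be off by as much as 1e-05°.
Latitude error → 1e-05 × 111000 = 1.11 m along the meridian.
Longitude error → 1e-05 × 111000 × cos 30.578° = 1e-05 × 111000 × 0.8609 ≈ 0.955641 m.
The two errors are perpendicular, so the maximum displacement is √(1.11² + 0.955641²) ≈ 1.4647 m.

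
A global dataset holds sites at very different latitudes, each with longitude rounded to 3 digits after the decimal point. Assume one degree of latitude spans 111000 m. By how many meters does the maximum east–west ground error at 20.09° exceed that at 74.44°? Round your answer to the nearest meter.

Rounding to 3 decimal places leaves the longitude within ±0.0005° of the true value.
At 20.09°: 0.0005° × 111000 × cos 20.09° = 0.0005 × 111000 × 0.9392 ≈ 52.123 m.
At 74.44°: 0.0005° × 111000 × cos 74.44° = 0.0005 × 111000 × 0.2682 ≈ 14.888 m.
Difference: 52.123 − 14.888 = 37.235 m.

37 meters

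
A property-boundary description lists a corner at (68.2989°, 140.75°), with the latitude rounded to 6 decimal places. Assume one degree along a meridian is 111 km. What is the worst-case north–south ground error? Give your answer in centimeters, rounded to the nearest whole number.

6 centimeters

Rounding to 6 decimal places leaves the latitude within ±5e-07° of the true value.
Along the meridian that is 5e-07° × 111000 m/° = 0.0555 m.
That is 0.0555 m = 5.55 cm.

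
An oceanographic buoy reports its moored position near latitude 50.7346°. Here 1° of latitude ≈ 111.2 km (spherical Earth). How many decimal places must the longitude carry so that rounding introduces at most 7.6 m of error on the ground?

4

At 50.7346° one degree of longitude covers 111200 × cos 50.7346° ≈ 111200 × 0.6329 ≈ 70380 m.
With N decimal places the half-ulp bound is 0.5·10⁻ᴺ°, or 0.5·10⁻ᴺ × 70380 m on the ground.
Setting 35190 × 10⁻ᴺ ≤ 7.6 gives 10ᴺ ≥ 4630, i.e. N ≥ 3.67.
N = 3 would give 35.2 m (too coarse); N = 4 gives 3.52 m ≤ 7.6 m.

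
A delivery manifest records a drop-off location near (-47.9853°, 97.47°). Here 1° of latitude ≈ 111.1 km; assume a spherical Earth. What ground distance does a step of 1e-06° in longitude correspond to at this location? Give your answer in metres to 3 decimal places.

0.074 metres

One degree of longitude here spans 111100 × cos 47.9853° = 111100 × 0.6693 ≈ 74361.6 m; 1e-06° of that is 0.0743616 m.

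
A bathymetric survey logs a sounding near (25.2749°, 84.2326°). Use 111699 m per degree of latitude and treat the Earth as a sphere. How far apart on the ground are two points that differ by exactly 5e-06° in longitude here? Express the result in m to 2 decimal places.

At 25.2749° a degree of longitude is 111699 × cos 25.2749° ≈ 101006 m, so 5e-06° corresponds to 0.50503 m.

0.51 m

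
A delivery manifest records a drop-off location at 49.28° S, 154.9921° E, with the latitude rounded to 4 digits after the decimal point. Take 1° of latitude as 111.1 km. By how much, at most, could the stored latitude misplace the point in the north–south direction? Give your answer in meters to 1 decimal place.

5.6 meters

Rounding to 4 decimal places leaves the latitude within ±5e-05° of the true value.
So the N–S error is at most 5e-05 × 111100 = 5.555 m.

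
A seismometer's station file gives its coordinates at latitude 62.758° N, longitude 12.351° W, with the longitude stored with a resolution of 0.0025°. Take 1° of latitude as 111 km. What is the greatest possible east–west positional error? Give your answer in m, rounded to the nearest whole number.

64 m

With a 0.0025° grid the true value lies within half a step, ±0.0025°/2 = ±0.00125°, of the stored one.
Parallels shrink by cos φ, so at 62.758° a degree of longitude is 111000 × 0.4577 ≈ 50810.2 m.
East–west error: 0.00125° × 50810.2 m/° ≈ 63.5128 m.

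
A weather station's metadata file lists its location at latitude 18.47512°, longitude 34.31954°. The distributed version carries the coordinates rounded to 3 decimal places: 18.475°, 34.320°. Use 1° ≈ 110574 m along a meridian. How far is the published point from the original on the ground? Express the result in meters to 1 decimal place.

The latitude changed by +0.00012° and the longitude by -0.00046°.
N–S: 0.00012° × 110574 m/° = 13.2689 m.
E–W at 18.475°: -0.00046° × 110574 × cos 18.475° = -0.00046 × 110574 × 0.9485 ≈ -48.2426 m.
Distance: √(13.2689² + 48.2426²) ≈ 50.0341 m.

50.0 meters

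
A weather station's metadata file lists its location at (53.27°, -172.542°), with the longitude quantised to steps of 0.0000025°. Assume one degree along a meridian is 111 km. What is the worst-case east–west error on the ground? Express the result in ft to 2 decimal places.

0.27 ft

With a 0.0000025° grid the true value lies within half a step, ±0.0000025°/2 = ±1.25e-06°, of the stored one.
At latitude 53.27° a degree of longitude spans 111000 m × cos 53.27° = 111000 × 0.5980 ≈ 66383 m.
East–west error: 1.25e-06° × 66383 m/° ≈ 0.0829787 m.
Converting: 0.0829787 m × 3.2808 ft/m ≈ 0.27224 ft.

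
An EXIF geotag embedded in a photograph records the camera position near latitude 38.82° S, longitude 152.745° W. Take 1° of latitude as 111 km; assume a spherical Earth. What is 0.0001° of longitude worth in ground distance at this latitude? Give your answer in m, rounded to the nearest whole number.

One degree of longitude here spans 111000 × cos 38.82° = 111000 × 0.7791 ≈ 86482.2 m; 0.0001° of that is 8.64822 m.

9 m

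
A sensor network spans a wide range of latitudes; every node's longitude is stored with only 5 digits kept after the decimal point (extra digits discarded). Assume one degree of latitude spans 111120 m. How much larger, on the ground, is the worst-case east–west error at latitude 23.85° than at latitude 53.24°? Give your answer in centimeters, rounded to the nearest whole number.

Truncating at 5 decimal places can drop up to a full unit in the last place, so the longitude may be off by as much as 1e-05°.
Error at 23.85° = 1e-05° × 111120 × cos 23.85° ≈ 1.1112 × 0.9146 = 1.0163 m.
At 53.24°: 1e-05° × 111120 × cos 53.24° = 1e-05 × 111120 × 0.5985 ≈ 0.66501 m.
So the lower-latitude error exceeds the higher by 1.0163 − 0.66501 = 0.3513 m.
That is 0.351298 m = 35.13 cm.

35 centimeters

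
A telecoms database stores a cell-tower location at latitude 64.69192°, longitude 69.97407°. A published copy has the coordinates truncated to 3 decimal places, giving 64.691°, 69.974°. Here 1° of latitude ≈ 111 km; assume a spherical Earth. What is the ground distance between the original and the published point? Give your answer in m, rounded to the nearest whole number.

102 m

The latitude changed by +0.00092° and the longitude by +0.00007°.
N–S: 0.00092° × 111000 m/° = 102.12 m.
East–west at this latitude: 0.00007° × 111000 × cos 64.691° ≈ 0.00007 × 47452.5 = 3.32167 m.
Combined displacement = (102.12² + 3.32167²)^½ ≈ 102.174 m.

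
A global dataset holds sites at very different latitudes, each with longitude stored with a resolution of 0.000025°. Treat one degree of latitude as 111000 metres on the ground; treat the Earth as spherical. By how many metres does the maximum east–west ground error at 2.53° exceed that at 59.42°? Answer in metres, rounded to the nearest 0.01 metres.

With a 0.000025° grid the true value lies within half a step, ±0.000025°/2 = ±1.25e-05°, of the stored one.
Error at 2.53° = 1.25e-05° × 111000 × cos 2.53° ≈ 1.3875 × 0.9990 = 1.3861 m.
Error at 59.42° = 1.25e-05° × 111000 × cos 59.42° ≈ 1.3875 × 0.5087 = 0.70588 m.
Difference: 1.3861 − 0.70588 = 0.68027 m.

0.68 metres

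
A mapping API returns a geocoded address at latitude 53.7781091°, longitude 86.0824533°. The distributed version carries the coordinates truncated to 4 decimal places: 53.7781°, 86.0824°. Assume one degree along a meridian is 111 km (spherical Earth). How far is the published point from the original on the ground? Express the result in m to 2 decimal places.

3.64 m

Δlat = 53.7781091 − 53.7781 = +0.0000091°; Δlon = 86.0824533 − 86.0824 = +0.0000533°.
N–S: 0.0000091° × 111000 m/° = 1.0101 m.
E–W at 53.7781°: 0.0000533° × 111000 × cos 53.7781° = 0.0000533 × 111000 × 0.5909 ≈ 3.49602 m.
Hypotenuse of the two orthogonal shifts: √(1.0101² + 3.49602²) = 3.63902 m.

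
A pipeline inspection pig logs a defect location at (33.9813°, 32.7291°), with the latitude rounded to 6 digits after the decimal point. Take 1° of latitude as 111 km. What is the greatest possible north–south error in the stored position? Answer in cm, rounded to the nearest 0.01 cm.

5.55 cm

Rounding to 6 decimal places leaves the latitude within ±5e-07° of the true value.
North–south distance: 5e-07° × 111000 m/° = 0.0555 m.
That is 0.0555 m = 5.55 cm.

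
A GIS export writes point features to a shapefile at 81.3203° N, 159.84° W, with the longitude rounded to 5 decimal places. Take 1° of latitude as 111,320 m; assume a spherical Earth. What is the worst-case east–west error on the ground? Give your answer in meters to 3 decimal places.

Rounding to 5 decimal places leaves the longitude within ±5e-06° of the true value.
At latitude 81.3203° a degree of longitude spans 111320 m × cos 81.3203° = 111320 × 0.1509 ≈ 16799.4 m.
East–west error: 5e-06° × 16799.4 m/° ≈ 0.0839968 m.

0.084 meters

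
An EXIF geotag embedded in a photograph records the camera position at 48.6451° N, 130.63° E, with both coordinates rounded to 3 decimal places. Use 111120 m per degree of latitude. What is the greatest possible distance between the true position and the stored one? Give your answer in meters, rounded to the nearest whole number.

Rounding to 3 decimal places leaves each coordinate within ±0.0005° of the true value.
North–south component: 0.0005° × 111120 = 55.56 m.
E–W at 48.6451°: 0.0005° × 111120 × cos 48.6451° = 0.0005 × 111120 × 0.6607 ≈ 36.7097 m.
The two errors are perpendicular, so the maximum displacement is √(55.56² + 36.7097²) ≈ 66.5921 m.

67 meters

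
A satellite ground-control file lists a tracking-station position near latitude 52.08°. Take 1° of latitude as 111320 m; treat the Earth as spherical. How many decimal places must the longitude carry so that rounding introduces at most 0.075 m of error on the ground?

At 52.08° one degree of longitude covers 111320 × cos 52.08° ≈ 111320 × 0.6146 ≈ 68412.9 m.
Rounding to N decimal places gives at most 0.5 × 10⁻ᴺ degrees of error, i.e. 0.5 × 10⁻ᴺ × 68412.9 m.
Need 0.5 × 68412.9 × 10⁻ᴺ ≤ 0.075 → 10⁻ᴺ ≤ 2.193e-06, so N ≥ 5.66.
At 5 places the error can reach 0.342 m, but 6 places keeps it to 0.0342 m.

6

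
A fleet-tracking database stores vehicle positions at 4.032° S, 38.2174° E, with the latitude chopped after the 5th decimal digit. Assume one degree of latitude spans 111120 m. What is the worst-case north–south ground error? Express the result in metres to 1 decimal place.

1.1 metres

Truncating at 5 decimal places can drop up to a full unit in the last place, so the latitude may be off by as much as 1e-05°.
Along the meridian that is 1e-05° × 111120 m/° = 1.1112 m.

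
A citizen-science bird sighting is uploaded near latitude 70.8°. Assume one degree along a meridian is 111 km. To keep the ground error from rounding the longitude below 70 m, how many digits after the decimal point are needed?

3 decimal places

At 70.8° one degree of longitude covers 111000 × cos 70.8° ≈ 111000 × 0.3289 ≈ 36504.2 m.
N decimal places → at most half a unit in the last place, 0.5 × 10⁻ᴺ° = 36504.2/2 × 10⁻ᴺ m.
Need 0.5 × 36504.2 × 10⁻ᴺ ≤ 70 → 10⁻ᴺ ≤ 3.835e-03, so N ≥ 2.42.
N = 2 would give 183 m (too coarse); N = 3 gives 18.3 m ≤ 70 m.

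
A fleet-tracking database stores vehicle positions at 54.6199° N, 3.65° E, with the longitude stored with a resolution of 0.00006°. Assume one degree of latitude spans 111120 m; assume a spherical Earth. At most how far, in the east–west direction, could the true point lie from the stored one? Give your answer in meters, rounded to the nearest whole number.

2 meters

With a 0.00006° grid the true value lies within half a step, ±0.00006°/2 = ±3e-05°, of the stored one.
One degree of longitude at 54.6199° is 111120 × cos 54.6199° ≈ 111120 × 0.5790 = 64338.3 m.
Maximum E–W displacement: 3e-05 × 64338.3 = 1.93015 m.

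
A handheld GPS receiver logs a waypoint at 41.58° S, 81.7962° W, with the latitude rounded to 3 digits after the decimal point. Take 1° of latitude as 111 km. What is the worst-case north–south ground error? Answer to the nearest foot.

Rounding to 3 decimal places leaves the latitude within ±0.0005° of the true value.
So the N–S error is at most 0.0005 × 111000 = 55.5 m.
In feet: 55.5 m ÷ 0.3048 ≈ 182.09 ft.

182 feet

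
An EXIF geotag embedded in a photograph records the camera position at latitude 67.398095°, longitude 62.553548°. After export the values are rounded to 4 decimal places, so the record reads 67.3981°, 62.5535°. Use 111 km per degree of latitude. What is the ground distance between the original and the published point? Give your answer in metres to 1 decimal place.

The latitude changed by -0.000005° and the longitude by +0.000048°.
North–south shift: -0.000005 × 111000 = -0.555 m.
E–W at 67.3981°: 0.000048° × 111000 × cos 67.3981° = 0.000048 × 111000 × 0.3843 ≈ 2.04769 m.
Combined displacement = (0.555² + 2.04769²)^½ ≈ 2.12157 m.

2.1 metres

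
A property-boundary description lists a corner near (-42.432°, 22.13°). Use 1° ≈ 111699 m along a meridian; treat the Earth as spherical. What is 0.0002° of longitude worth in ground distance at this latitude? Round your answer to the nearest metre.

At 42.432° a degree of longitude is 111699 × cos 42.432° ≈ 82442.6 m, so 0.0002° corresponds to 16.4885 m.

16 metres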